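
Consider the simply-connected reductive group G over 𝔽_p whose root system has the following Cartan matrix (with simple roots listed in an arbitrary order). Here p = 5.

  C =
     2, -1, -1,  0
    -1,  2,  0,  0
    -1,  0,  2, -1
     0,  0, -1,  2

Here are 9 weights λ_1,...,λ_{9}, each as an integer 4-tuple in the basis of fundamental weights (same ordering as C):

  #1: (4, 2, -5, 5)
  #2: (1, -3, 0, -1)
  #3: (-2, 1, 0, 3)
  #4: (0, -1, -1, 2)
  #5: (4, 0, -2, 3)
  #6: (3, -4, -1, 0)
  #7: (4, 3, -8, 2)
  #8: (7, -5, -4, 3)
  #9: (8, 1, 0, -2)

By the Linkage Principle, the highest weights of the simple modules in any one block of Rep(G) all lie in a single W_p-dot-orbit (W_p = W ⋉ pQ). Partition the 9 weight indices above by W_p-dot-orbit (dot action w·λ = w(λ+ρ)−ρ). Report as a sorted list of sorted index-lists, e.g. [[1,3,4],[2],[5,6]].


A_4 Cartan matrix, 4 simple roots permuted; ρ=(1,1,1,1).

Alcove-folded reps (p=5, 9 weights, presented ϖ-order):

  λ_1 → (1, 1, 0, 3)
  λ_2 → (0, 2, 1, 0)
  λ_3 → (1, 0, 0, 3)
  λ_4 → (1, 0, 0, 3)
  λ_5 → (1, 3, 0, 1)
  λ_6 → (1, 3, 0, 1)
  λ_7 → (0, 2, 1, 0)
  λ_8 → (1, 0, 0, 3)
  λ_9 → (1, 0, 0, 3)

Grouping the 9 weights by Ā_5-representative: 4 linkage classes.

[[1], [2, 7], [3, 4, 8, 9], [5, 6]]


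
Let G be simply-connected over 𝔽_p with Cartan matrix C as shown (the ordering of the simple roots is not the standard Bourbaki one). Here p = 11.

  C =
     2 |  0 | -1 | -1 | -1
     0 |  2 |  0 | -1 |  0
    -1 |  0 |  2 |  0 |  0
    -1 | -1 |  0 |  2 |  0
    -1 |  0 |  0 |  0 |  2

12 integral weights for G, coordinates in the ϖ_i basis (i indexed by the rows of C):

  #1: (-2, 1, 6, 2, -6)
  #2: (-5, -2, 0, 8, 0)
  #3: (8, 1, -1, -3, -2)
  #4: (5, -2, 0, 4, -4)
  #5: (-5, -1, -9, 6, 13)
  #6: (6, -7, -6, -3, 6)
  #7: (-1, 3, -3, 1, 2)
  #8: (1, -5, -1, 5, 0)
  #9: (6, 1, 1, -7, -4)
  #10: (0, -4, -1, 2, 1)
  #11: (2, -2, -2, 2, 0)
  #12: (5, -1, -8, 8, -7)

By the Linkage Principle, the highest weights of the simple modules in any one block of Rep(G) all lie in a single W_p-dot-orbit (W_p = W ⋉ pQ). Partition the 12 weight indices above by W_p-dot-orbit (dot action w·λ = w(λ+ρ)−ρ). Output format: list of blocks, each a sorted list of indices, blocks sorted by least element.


D_5 Cartan matrix, 5 simple roots permuted; ρ=(1,1,1,1,1).

Each λ_j+ρ reduced to Ā_11; 5-tuples below use C's row order:

  λ_1 → (2, 1, 1, 2, 1);  λ_2 → (2, 1, 1, 2, 1);  λ_3 → (2, 4, 0, 0, 1);  λ_4 → (1, 3, 0, 0, 2);  λ_5 → (2, 1, 1, 2, 1);  λ_6 → (2, 1, 1, 2, 1);  λ_7 → (2, 4, 0, 0, 1);  λ_8 → (2, 4, 0, 0, 1);  λ_9 → (2, 4, 0, 0, 1);  λ_10 → (1, 3, 0, 0, 2);  λ_11 → (2, 1, 1, 2, 1);  λ_12 → (2, 4, 0, 0, 1)

These 12 weights hit 3 W_11-dot-orbits; sizes (5, 5, 2):

[[1, 2, 5, 6, 11], [3, 7, 8, 9, 12], [4, 10]]


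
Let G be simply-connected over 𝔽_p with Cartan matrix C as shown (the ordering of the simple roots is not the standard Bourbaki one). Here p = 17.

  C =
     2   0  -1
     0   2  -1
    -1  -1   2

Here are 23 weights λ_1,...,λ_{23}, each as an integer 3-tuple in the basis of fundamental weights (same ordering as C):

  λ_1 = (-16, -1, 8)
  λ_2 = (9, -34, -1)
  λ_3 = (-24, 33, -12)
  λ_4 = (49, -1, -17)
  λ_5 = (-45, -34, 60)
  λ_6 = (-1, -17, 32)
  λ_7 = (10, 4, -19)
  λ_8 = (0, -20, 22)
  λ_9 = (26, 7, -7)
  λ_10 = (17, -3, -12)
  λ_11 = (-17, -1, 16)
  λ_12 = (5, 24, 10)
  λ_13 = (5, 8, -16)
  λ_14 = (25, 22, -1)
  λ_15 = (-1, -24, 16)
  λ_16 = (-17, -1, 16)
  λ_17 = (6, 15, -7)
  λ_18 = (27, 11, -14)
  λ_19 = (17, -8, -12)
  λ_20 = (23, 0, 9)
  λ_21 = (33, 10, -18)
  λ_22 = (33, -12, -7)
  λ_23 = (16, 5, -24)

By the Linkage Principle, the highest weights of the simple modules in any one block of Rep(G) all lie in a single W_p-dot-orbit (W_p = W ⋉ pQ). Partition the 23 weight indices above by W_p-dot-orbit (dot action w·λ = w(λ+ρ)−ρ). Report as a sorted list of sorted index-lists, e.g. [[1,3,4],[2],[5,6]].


Dynkin diagram of C (from the 4 off-diagonal −1 entries): A_3.

Ā_17 reps of the 23 weights (A_3, coords as presented):

    λ_1 → (9, 6, 0)
    λ_2 → (1, 10, 6)
    λ_3 → (0, 11, 0)
    λ_4 → (16, 0, 1)
    λ_5 → (1, 10, 6)
    λ_6 → (16, 0, 1)
    λ_7 → (4, 10, 2)
    λ_8 → (4, 10, 2)
    λ_9 → (5, 6, 4)
    λ_10 → (4, 10, 2)
    λ_11 → (16, 0, 1)
    λ_12 → (9, 6, 0)
    λ_13 → (9, 6, 0)
    λ_14 → (9, 6, 0)
    λ_15 → (0, 11, 0)
    λ_16 → (16, 0, 1)
    λ_17 → (1, 10, 6)
    λ_18 → (4, 10, 2)
    λ_19 → (1, 10, 6)
    λ_20 → (1, 10, 6)
    λ_21 → (0, 11, 0)
    λ_22 → (0, 11, 0)
    λ_23 → (0, 11, 0)

Grouping the 23 weights by Ā_17-representative: 6 linkage classes.

[[1, 12, 13, 14], [2, 5, 17, 19, 20], [3, 15, 21, 22, 23], [4, 6, 11, 16], [7, 8, 10, 18], [9]]


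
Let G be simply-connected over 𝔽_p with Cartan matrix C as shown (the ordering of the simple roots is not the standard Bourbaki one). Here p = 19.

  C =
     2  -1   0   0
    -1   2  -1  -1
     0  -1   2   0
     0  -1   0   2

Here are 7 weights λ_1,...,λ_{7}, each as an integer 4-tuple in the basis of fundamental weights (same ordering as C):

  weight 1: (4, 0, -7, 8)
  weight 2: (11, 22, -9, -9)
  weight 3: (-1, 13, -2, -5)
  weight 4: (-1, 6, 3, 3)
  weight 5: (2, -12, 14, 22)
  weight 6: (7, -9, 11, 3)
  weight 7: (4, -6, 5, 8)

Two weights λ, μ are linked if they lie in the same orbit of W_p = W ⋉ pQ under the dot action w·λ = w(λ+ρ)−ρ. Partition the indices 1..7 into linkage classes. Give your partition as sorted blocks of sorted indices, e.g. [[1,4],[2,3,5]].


Type D_4, rank 4, |W|=192; reorder rows/cols to standard.

Alcove-folded reps (p=19, 7 weights, presented ϖ-order):

    [1] (0, 5, 1, 4)
    [2] (0, 4, 4, 4)
    [3] (0, 5, 1, 4)
    [4] (0, 4, 4, 4)
    [5] (0, 4, 4, 4)
    [6] (0, 4, 4, 4)
    [7] (0, 5, 1, 4)

Linkage partition of the 7 weights (2 classes, p=19):

[[1, 3, 7], [2, 4, 5, 6]]


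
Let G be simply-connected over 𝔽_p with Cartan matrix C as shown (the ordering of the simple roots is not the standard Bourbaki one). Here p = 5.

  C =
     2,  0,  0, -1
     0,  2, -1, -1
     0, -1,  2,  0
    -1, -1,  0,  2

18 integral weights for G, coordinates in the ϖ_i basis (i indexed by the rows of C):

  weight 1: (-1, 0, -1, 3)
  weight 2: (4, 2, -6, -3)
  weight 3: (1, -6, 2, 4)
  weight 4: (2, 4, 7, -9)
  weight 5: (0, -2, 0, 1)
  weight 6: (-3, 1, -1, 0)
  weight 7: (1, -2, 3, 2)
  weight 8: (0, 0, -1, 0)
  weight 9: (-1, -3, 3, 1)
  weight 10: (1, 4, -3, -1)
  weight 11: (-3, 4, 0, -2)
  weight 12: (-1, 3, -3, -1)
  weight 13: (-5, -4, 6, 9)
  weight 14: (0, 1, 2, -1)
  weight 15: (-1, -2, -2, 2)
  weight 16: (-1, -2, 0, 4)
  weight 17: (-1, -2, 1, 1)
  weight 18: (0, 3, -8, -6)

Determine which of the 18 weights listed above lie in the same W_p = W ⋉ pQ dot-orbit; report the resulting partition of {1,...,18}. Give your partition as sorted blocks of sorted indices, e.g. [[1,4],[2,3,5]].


A_4 Cartan matrix, 4 simple roots permuted; ρ=(1,1,1,1).

λ_j+ρ reflected into Ā_5 (⟨·,θ^∨⟩≤5); 4-tuples as given:

    λ_1+ρ ↦ (0, 1, 0, 4)
    λ_2+ρ ↦ (0, 2, 0, 2)
    λ_3+ρ ↦ (0, 3, 0, 0)
    λ_4+ρ ↦ (0, 3, 0, 0)
    λ_5+ρ ↦ (1, 1, 0, 1)
    λ_6+ρ ↦ (1, 1, 0, 1)
    λ_7+ρ ↦ (1, 1, 0, 1)
    λ_8+ρ ↦ (1, 1, 0, 1)
    λ_9+ρ ↦ (0, 2, 2, 0)
    λ_10+ρ ↦ (0, 3, 0, 0)
    λ_11+ρ ↦ (0, 2, 0, 2)
    λ_12+ρ ↦ (0, 2, 2, 0)
    λ_13+ρ ↦ (0, 2, 0, 2)
    λ_14+ρ ↦ (0, 2, 2, 0)
    λ_15+ρ ↦ (0, 1, 1, 1)
    λ_16+ρ ↦ (0, 1, 0, 4)
    λ_17+ρ ↦ (0, 1, 1, 1)
    λ_18+ρ ↦ (0, 2, 0, 2)

Partition of {1..18} into 6 W_5-dot-orbits:

[[1, 16], [2, 11, 13, 18], [3, 4, 10], [5, 6, 7, 8], [9, 12, 14], [15, 17]]


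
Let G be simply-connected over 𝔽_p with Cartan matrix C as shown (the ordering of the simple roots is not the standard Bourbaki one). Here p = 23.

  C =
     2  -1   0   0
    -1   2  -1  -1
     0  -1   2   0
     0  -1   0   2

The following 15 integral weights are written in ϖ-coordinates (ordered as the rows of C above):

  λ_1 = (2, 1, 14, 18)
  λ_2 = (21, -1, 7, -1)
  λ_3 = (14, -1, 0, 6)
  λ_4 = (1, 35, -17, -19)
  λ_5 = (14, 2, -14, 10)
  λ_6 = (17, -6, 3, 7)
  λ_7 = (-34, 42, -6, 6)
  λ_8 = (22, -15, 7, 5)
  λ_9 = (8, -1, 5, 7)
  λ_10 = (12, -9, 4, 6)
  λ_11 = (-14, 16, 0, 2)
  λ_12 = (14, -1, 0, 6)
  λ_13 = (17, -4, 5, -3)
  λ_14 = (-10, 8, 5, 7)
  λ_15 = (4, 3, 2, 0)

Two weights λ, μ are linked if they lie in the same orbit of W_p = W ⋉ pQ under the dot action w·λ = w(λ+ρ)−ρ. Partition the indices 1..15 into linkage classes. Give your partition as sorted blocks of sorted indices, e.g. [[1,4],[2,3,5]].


Root system D_4: the 4×4 matrix C matches after relabeling.

Folding the 15 weights λ_j+ρ into Ā_23 (reps in the given 4-coord order):

  λ_1+ρ ↦ (13, 2, 1, 3);  λ_2+ρ ↦ (15, 0, 1, 7);  λ_3+ρ ↦ (15, 0, 1, 7);  λ_4+ρ ↦ (13, 2, 1, 3);  λ_5+ρ ↦ (5, 4, 3, 1);  λ_6+ρ ↦ (13, 2, 1, 3);  λ_7+ρ ↦ (5, 4, 3, 1);  λ_8+ρ ↦ (9, 0, 6, 8);  λ_9+ρ ↦ (9, 0, 6, 8);  λ_10+ρ ↦ (5, 4, 3, 1);  λ_11+ρ ↦ (13, 2, 1, 3);  λ_12+ρ ↦ (15, 0, 1, 7);  λ_13+ρ ↦ (13, 2, 1, 3);  λ_14+ρ ↦ (9, 0, 6, 8);  λ_15+ρ ↦ (5, 4, 3, 1)

Partition of {1..15} into 4 W_23-dot-orbits:

[[1, 4, 6, 11, 13], [2, 3, 12], [5, 7, 10, 15], [8, 9, 14]]


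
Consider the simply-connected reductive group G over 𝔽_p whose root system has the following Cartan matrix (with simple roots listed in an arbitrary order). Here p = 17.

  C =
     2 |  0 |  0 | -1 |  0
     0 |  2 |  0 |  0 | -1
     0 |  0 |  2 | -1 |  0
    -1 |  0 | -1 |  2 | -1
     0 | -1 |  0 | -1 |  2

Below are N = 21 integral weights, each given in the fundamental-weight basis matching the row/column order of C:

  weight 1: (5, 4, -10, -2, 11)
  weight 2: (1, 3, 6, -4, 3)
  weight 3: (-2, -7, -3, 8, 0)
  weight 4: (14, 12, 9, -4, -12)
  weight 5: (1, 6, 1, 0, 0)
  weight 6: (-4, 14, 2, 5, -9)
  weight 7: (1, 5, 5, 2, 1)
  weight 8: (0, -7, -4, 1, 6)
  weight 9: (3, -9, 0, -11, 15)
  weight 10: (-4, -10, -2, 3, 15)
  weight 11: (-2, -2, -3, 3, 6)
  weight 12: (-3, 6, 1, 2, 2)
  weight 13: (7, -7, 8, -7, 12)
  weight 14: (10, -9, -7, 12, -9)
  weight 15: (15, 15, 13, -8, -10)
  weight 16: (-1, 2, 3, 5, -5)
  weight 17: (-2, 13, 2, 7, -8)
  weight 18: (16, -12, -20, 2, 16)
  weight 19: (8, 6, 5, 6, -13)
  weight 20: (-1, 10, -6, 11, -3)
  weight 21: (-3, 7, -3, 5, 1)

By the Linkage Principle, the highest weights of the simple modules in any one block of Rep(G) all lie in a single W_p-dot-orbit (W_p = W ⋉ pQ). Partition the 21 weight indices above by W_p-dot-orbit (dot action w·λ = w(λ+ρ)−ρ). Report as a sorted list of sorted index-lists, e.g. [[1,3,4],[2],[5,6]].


D_5 Cartan matrix, 5 simple roots permuted; ρ=(1,1,1,1,1).

λ_j+ρ reflected into Ā_17 (⟨·,θ^∨⟩≤17); 5-tuples as given:

    λ_1+ρ ↦ (4, 0, 1, 0, 5)
    λ_2+ρ ↦ (1, 4, 4, 2, 1)
    λ_3+ρ ↦ (1, 1, 2, 1, 5)
    λ_4+ρ ↦ (1, 4, 4, 2, 1)
    λ_5+ρ ↦ (2, 7, 2, 1, 1)
    λ_6+ρ ↦ (2, 7, 2, 1, 1)
    λ_7+ρ ↦ (0, 1, 4, 2, 3)
    λ_8+ρ ↦ (0, 6, 2, 1, 0)
    λ_9+ρ ↦ (1, 1, 2, 1, 5)
    λ_10+ρ ↦ (0, 6, 2, 1, 0)
    λ_11+ρ ↦ (1, 1, 2, 1, 5)
    λ_12+ρ ↦ (2, 7, 2, 1, 1)
    λ_13+ρ ↦ (1, 1, 2, 1, 5)
    λ_14+ρ ↦ (1, 1, 2, 1, 5)
    λ_15+ρ ↦ (0, 6, 2, 1, 0)
    λ_16+ρ ↦ (0, 1, 4, 2, 3)
    λ_17+ρ ↦ (0, 6, 2, 1, 0)
    λ_18+ρ ↦ (0, 6, 2, 1, 0)
    λ_19+ρ ↦ (4, 0, 1, 0, 5)
    λ_20+ρ ↦ (4, 0, 1, 0, 5)
    λ_21+ρ ↦ (2, 7, 2, 1, 1)

6 distinct reps among the 21 weights ⇒ 6 W_17-linkage classes:

[[1, 19, 20], [2, 4], [3, 9, 11, 13, 14], [5, 6, 12, 21], [7, 16], [8, 10, 15, 17, 18]]


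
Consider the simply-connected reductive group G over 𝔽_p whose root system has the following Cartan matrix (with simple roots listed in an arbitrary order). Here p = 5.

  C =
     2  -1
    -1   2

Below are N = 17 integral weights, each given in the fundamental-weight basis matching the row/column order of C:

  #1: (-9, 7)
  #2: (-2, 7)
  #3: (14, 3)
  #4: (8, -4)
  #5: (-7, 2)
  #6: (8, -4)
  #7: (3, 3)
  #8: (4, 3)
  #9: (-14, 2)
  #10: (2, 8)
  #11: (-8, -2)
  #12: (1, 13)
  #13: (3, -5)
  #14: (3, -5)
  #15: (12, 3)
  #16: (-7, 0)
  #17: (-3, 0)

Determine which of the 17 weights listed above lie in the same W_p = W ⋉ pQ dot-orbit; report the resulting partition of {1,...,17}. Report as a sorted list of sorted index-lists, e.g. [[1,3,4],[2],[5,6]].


Root system A_2: the 2×2 matrix C matches after relabeling.

Alcove-folded reps (p=5, 17 weights, presented ϖ-order):

  λ_1+ρ ↦ (2, 3);  λ_2+ρ ↦ (2, 2);  λ_3+ρ ↦ (0, 4);  λ_4+ρ ↦ (1, 1);  λ_5+ρ ↦ (2, 2);  λ_6+ρ ↦ (1, 1);  λ_7+ρ ↦ (1, 1);  λ_8+ρ ↦ (1, 0);  λ_9+ρ ↦ (2, 3);  λ_10+ρ ↦ (2, 2);  λ_11+ρ ↦ (2, 2);  λ_12+ρ ↦ (1, 1);  λ_13+ρ ↦ (0, 4);  λ_14+ρ ↦ (0, 4);  λ_15+ρ ↦ (2, 2);  λ_16+ρ ↦ (0, 4);  λ_17+ρ ↦ (1, 1)

5 distinct reps among the 17 weights ⇒ 5 W_5-linkage classes:

[[1, 9], [2, 5, 10, 11, 15], [3, 13, 14, 16], [4, 6, 7, 12, 17], [8]]


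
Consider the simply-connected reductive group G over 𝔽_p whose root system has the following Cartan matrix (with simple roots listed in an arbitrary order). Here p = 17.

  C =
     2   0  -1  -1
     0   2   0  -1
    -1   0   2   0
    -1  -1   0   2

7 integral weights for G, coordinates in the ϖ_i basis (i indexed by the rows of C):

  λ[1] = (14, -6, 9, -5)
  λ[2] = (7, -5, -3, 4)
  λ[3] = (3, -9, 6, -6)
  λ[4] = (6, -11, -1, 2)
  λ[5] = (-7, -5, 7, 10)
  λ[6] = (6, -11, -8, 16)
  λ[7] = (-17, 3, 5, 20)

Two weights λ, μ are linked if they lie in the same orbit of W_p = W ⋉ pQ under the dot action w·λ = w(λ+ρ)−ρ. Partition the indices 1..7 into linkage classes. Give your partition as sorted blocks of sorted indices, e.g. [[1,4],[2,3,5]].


Cartan matrix: type A_4 (|W|=120); un-permuting the 4 rows.

Ā_17 reps of the 7 weights (A_4, coords as presented):

  [1] (6, 4, 2, 1) · [2] (6, 4, 2, 1) · [3] (6, 4, 2, 1) · [4] (0, 3, 0, 7) · [5] (6, 4, 2, 1) · [6] (0, 3, 0, 7) · [7] (6, 4, 2, 1)

The 7 indices split into 2 linkage classes (same alcove rep ⇔ same W_17-dot-orbit):

[[1, 2, 3, 5, 7], [4, 6]]


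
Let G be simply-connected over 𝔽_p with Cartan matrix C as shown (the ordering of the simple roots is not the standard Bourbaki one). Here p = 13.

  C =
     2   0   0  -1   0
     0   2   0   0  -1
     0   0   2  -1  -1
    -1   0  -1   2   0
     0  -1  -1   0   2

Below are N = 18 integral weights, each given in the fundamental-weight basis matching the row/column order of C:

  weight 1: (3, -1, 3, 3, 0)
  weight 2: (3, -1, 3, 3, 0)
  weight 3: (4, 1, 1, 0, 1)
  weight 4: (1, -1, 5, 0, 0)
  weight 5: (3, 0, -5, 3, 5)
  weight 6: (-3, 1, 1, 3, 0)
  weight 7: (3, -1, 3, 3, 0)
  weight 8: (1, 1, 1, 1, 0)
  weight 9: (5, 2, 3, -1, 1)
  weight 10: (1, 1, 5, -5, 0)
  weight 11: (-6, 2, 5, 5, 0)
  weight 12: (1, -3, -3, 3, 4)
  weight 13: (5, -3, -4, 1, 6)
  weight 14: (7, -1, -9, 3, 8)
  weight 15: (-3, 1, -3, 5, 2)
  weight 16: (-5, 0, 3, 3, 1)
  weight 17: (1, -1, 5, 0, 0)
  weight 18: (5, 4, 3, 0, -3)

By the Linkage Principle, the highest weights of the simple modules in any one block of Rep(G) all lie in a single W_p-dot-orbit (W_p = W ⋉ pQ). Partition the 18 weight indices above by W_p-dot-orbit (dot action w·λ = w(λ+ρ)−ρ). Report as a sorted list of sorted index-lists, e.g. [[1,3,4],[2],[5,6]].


A_5 Cartan matrix, 5 simple roots permuted; ρ=(1,1,1,1,1).

W_13-reps of the 18 weights in Ā_13 (same 5-coord order as C):

  λ_1 → (4, 0, 4, 4, 1) · λ_2 → (4, 0, 4, 4, 1) · λ_3 → (5, 2, 2, 1, 2) · λ_4 → (2, 0, 6, 1, 1) · λ_5 → (4, 1, 4, 0, 2) · λ_6 → (2, 2, 2, 2, 1) · λ_7 → (4, 0, 4, 4, 1) · λ_8 → (2, 2, 2, 2, 1) · λ_9 → (4, 1, 4, 0, 2) · λ_10 → (2, 2, 2, 2, 1) · λ_11 → (2, 0, 6, 1, 1) · λ_12 → (2, 2, 2, 2, 1) · λ_13 → (5, 2, 2, 1, 2) · λ_14 → (4, 0, 4, 4, 1) · λ_15 → (2, 2, 2, 2, 1) · λ_16 → (4, 1, 4, 0, 2) · λ_17 → (2, 0, 6, 1, 1) · λ_18 → (5, 2, 2, 1, 2)

The 18 indices split into 5 linkage classes (same alcove rep ⇔ same W_13-dot-orbit):

[[1, 2, 7, 14], [3, 13, 18], [4, 11, 17], [5, 9, 16], [6, 8, 10, 12, 15]]


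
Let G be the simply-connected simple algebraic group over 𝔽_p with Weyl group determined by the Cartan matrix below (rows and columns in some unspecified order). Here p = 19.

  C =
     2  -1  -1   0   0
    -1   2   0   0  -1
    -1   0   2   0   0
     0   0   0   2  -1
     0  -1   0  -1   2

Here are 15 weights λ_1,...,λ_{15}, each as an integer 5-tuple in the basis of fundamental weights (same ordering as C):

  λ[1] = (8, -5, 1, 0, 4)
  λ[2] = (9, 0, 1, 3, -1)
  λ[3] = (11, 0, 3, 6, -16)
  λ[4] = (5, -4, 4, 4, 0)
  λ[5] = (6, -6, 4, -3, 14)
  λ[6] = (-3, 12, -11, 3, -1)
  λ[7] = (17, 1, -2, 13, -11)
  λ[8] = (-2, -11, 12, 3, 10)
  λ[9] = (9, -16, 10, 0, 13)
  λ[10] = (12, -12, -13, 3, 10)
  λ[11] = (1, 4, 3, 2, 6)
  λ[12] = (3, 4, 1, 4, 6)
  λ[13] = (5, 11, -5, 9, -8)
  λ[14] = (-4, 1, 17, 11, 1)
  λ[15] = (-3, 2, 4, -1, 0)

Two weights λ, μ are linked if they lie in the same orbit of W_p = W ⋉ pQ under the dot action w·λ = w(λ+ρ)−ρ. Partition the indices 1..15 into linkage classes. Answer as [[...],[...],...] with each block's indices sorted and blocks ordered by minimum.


Type A_5, rank 5, |W|=720; reorder rows/cols to standard.

Each λ_j+ρ reduced to Ā_19; 5-tuples below use C's row order:

  λ_1 → (5, 4, 2, 1, 1);  λ_2 → (10, 1, 2, 4, 0);  λ_3 → (2, 5, 2, 1, 7);  λ_4 → (3, 1, 5, 3, 2);  λ_5 → (2, 5, 2, 1, 7);  λ_6 → (10, 1, 2, 4, 0);  λ_7 → (5, 8, 4, 1, 1);  λ_8 → (10, 1, 2, 4, 0);  λ_9 → (5, 8, 4, 1, 1);  λ_10 → (10, 1, 2, 4, 0);  λ_11 → (2, 5, 2, 1, 7);  λ_12 → (2, 5, 2, 1, 7);  λ_13 → (2, 5, 2, 1, 7);  λ_14 → (2, 1, 3, 0, 1);  λ_15 → (2, 1, 3, 0, 1)

Grouping the 15 weights by Ā_19-representative: 6 linkage classes.

[[1], [2, 6, 8, 10], [3, 5, 11, 12, 13], [4], [7, 9], [14, 15]]


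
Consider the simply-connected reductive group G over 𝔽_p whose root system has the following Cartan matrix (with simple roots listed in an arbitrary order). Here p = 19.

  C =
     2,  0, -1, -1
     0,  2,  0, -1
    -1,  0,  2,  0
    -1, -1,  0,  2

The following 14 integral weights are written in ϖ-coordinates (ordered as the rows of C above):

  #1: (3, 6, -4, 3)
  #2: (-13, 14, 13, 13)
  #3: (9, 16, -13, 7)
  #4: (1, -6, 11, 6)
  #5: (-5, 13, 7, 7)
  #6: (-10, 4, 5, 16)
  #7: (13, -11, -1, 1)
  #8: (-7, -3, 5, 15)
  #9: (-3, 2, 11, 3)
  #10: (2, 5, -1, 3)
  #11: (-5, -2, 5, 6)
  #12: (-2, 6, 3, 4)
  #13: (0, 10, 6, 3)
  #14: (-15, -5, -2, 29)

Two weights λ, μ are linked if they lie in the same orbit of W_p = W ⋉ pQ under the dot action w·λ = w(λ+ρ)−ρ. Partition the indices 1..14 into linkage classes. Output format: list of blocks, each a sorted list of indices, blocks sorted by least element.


Type A_4, rank 4, |W|=120; reorder rows/cols to standard.

Alcove-folded reps (p=19, 14 weights, presented ϖ-order):

  1: (1, 7, 3, 4);  2: (2, 3, 10, 2);  3: (4, 1, 2, 2);  4: (2, 3, 10, 2);  5: (1, 7, 3, 4);  6: (6, 2, 0, 8);  7: (6, 2, 0, 8);  8: (6, 2, 0, 8);  9: (2, 3, 10, 2);  10: (3, 6, 0, 4);  11: (4, 1, 2, 2);  12: (1, 7, 3, 4);  13: (1, 7, 3, 4);  14: (1, 7, 3, 4)

5 distinct reps among the 14 weights ⇒ 5 W_19-linkage classes:

[[1, 5, 12, 13, 14], [2, 4, 9], [3, 11], [6, 7, 8], [10]]


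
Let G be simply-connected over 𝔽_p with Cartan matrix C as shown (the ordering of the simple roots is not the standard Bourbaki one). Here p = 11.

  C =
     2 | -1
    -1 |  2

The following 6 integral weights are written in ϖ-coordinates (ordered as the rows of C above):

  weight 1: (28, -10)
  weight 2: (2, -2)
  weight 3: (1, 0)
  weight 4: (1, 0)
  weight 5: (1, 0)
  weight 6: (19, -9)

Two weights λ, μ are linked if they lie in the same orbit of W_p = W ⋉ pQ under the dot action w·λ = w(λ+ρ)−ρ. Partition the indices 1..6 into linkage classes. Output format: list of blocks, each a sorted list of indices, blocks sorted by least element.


Type A_2, rank 2, |W|=6; reorder rows/cols to standard.

Alcove-folded reps (p=11, 6 weights, presented ϖ-order):

    λ_1 → (7, 2)
    λ_2 → (2, 1)
    λ_3 → (2, 1)
    λ_4 → (2, 1)
    λ_5 → (2, 1)
    λ_6 → (2, 1)

Grouping the 6 weights by Ā_11-representative: 2 linkage classes.

[[1], [2, 3, 4, 5, 6]]


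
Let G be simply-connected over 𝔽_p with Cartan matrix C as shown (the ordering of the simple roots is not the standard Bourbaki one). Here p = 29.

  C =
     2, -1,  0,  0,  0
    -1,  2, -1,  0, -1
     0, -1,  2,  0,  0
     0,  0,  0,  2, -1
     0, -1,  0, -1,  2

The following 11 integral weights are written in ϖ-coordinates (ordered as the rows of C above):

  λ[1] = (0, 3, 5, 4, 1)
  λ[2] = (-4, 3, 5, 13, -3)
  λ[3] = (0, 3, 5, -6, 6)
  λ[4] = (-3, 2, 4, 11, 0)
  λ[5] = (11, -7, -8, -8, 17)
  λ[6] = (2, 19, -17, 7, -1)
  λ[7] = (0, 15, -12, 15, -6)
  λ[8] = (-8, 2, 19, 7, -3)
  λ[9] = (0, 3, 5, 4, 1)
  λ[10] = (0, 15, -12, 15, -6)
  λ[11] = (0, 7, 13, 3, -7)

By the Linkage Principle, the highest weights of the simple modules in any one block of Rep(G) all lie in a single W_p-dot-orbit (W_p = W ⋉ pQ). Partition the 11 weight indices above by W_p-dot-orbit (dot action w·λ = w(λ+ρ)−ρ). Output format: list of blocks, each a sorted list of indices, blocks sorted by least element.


D_5 Cartan matrix, 5 simple roots permuted; ρ=(1,1,1,1,1).

λ_j+ρ reflected into Ā_29 (⟨·,θ^∨⟩≤29); 5-tuples as given:

  1: (1, 4, 6, 5, 2);  2: (2, 1, 5, 12, 1);  3: (1, 4, 6, 5, 2);  4: (2, 1, 5, 12, 1);  5: (1, 4, 6, 5, 2);  6: (1, 2, 14, 2, 4);  7: (1, 0, 11, 11, 1);  8: (1, 2, 14, 2, 4);  9: (1, 4, 6, 5, 2);  10: (1, 0, 11, 11, 1);  11: (1, 2, 14, 2, 4)

The 11 indices split into 4 linkage classes (same alcove rep ⇔ same W_29-dot-orbit):

[[1, 3, 5, 9], [2, 4], [6, 8, 11], [7, 10]]


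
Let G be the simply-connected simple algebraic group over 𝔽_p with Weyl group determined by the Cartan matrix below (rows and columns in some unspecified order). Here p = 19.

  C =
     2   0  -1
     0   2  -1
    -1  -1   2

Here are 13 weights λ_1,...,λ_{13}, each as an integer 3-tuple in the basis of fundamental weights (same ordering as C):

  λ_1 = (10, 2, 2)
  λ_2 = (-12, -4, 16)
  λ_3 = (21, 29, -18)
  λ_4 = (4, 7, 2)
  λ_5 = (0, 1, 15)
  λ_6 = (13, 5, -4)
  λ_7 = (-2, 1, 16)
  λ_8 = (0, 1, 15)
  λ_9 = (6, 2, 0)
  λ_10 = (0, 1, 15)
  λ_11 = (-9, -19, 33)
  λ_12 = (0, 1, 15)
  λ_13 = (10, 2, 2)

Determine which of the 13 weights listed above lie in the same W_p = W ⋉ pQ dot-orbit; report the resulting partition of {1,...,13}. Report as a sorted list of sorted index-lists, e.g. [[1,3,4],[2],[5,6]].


C ↔ A_3 under row/col permutation; |W(A_3)| = 24.

W_19-reps of the 13 weights in Ā_19 (same 3-coord order as C):

  1: (11, 3, 3)
  2: (11, 3, 3)
  3: (11, 3, 3)
  4: (5, 8, 3)
  5: (1, 2, 16)
  6: (11, 3, 3)
  7: (1, 2, 16)
  8: (1, 2, 16)
  9: (7, 3, 1)
  10: (1, 2, 16)
  11: (7, 3, 1)
  12: (1, 2, 16)
  13: (11, 3, 3)

The 13 indices split into 4 linkage classes (same alcove rep ⇔ same W_19-dot-orbit):

[[1, 2, 3, 6, 13], [4], [5, 7, 8, 10, 12], [9, 11]]


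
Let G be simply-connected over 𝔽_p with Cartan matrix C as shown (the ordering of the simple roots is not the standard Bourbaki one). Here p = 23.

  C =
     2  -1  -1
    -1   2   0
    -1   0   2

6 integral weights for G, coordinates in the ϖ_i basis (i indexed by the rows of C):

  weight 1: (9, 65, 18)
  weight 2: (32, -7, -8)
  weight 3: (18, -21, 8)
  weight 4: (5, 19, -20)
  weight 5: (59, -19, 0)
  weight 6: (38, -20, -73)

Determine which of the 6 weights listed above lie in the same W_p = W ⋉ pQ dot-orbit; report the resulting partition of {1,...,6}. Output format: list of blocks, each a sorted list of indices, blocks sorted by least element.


Root system A_3: the 3×3 matrix C matches after relabeling.

W_23-reps of the 6 weights in Ā_23 (same 3-coord order as C):

  λ_1 → (13, 4, 3);  λ_2 → (13, 4, 3);  λ_3 → (1, 14, 3);  λ_4 → (13, 4, 3);  λ_5 → (1, 14, 3);  λ_6 → (13, 4, 3)

The 6 indices split into 2 linkage classes (same alcove rep ⇔ same W_23-dot-orbit):

[[1, 2, 4, 6], [3, 5]]


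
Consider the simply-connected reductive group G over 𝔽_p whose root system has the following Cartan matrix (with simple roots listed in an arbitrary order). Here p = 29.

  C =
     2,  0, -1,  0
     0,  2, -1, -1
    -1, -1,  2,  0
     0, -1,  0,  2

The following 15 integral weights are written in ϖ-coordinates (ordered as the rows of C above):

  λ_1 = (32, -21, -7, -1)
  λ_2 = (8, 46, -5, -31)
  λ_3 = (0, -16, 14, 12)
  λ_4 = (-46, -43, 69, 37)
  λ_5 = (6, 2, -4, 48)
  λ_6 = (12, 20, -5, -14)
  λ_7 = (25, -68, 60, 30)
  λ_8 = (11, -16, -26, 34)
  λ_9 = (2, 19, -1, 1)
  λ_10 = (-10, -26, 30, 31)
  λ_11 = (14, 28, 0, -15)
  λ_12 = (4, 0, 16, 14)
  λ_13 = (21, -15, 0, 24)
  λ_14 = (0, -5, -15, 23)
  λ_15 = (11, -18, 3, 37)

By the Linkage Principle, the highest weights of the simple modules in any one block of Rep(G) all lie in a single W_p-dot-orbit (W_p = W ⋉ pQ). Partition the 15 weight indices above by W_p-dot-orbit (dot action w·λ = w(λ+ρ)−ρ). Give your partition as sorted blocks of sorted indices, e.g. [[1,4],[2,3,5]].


Cartan matrix: type A_4 (|W|=120); un-permuting the 4 rows.

Each λ_j+ρ reduced to Ā_29; 4-tuples below use C's row order:

  [1] (3, 20, 0, 2);  [2] (4, 1, 13, 6);  [3] (1, 13, 0, 2);  [4] (8, 4, 4, 12);  [5] (3, 20, 0, 2);  [6] (8, 4, 4, 12);  [7] (3, 20, 0, 2);  [8] (4, 1, 13, 6);  [9] (3, 20, 0, 2);  [10] (3, 20, 0, 2);  [11] (1, 13, 0, 2);  [12] (4, 1, 13, 6);  [13] (4, 1, 13, 6);  [14] (4, 1, 13, 6);  [15] (8, 4, 4, 12)

Partition of {1..15} into 4 W_29-dot-orbits:

[[1, 5, 7, 9, 10], [2, 8, 12, 13, 14], [3, 11], [4, 6, 15]]


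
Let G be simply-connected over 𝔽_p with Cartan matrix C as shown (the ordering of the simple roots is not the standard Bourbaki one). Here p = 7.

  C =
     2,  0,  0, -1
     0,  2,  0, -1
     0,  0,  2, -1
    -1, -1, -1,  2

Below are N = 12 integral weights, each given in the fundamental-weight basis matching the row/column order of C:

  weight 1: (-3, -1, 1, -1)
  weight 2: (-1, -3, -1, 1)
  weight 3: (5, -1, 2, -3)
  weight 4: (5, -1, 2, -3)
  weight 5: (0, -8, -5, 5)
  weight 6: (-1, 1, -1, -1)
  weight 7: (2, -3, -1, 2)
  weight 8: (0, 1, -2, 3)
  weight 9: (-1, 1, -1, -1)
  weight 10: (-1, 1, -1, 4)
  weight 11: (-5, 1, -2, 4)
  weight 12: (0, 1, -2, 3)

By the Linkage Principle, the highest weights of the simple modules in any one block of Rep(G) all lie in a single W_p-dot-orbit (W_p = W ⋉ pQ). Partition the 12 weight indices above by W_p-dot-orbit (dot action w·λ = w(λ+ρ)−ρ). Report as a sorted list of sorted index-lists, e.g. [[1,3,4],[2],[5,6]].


Root system D_4: the 4×4 matrix C matches after relabeling.

Alcove-folded reps (p=7, 12 weights, presented ϖ-order):

  [1] (0, 2, 0, 0);  [2] (0, 2, 0, 0);  [3] (4, 2, 1, 0);  [4] (4, 2, 1, 0);  [5] (4, 2, 1, 0);  [6] (0, 2, 0, 0);  [7] (3, 2, 0, 1);  [8] (1, 2, 1, 0);  [9] (0, 2, 0, 0);  [10] (0, 2, 0, 0);  [11] (4, 2, 1, 0);  [12] (1, 2, 1, 0)

Grouping the 12 weights by Ā_7-representative: 4 linkage classes.

[[1, 2, 6, 9, 10], [3, 4, 5, 11], [7], [8, 12]]


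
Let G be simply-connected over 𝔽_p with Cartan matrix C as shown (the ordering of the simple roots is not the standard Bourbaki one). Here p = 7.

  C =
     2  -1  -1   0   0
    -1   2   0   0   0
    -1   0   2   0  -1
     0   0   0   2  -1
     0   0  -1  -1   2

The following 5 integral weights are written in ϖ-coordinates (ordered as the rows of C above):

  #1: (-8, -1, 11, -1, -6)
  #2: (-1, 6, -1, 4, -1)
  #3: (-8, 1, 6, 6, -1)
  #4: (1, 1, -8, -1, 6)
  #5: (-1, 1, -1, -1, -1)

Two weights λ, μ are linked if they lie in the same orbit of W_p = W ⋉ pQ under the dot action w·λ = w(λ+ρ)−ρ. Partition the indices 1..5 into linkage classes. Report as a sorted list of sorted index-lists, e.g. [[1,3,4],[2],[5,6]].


Type A_5, rank 5, |W|=720; reorder rows/cols to standard.

Alcove-folded reps (p=7, 5 weights, presented ϖ-order):

  λ_1+ρ ↦ (0, 2, 0, 0, 0)
  λ_2+ρ ↦ (0, 2, 0, 0, 0)
  λ_3+ρ ↦ (0, 2, 0, 0, 0)
  λ_4+ρ ↦ (2, 3, 2, 0, 0)
  λ_5+ρ ↦ (0, 2, 0, 0, 0)

The 5 indices split into 2 linkage classes (same alcove rep ⇔ same W_7-dot-orbit):

[[1, 2, 3, 5], [4]]


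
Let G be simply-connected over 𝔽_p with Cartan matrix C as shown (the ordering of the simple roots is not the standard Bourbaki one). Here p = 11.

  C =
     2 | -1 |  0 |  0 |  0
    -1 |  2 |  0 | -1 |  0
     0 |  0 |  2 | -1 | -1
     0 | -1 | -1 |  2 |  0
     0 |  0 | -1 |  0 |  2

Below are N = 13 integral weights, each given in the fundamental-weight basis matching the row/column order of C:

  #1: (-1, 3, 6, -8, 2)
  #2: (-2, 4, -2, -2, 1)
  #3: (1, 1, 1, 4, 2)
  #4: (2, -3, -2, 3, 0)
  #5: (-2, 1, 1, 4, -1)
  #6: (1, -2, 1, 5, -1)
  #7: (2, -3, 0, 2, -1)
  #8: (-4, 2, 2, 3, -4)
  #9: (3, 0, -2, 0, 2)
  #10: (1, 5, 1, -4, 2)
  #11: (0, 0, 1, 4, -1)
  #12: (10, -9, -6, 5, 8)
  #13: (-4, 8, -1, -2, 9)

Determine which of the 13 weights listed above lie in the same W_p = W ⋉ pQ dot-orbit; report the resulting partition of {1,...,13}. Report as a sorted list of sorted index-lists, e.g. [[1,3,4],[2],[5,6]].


Type A_5, rank 5, |W|=720; reorder rows/cols to standard.

Alcove-folded reps (p=11, 13 weights, presented ϖ-order):

  λ_1 → (3, 0, 0, 4, 3)
  λ_2 → (1, 2, 1, 1, 0)
  λ_3 → (1, 1, 2, 5, 0)
  λ_4 → (1, 2, 1, 1, 0)
  λ_5 → (1, 1, 2, 5, 0)
  λ_6 → (1, 1, 2, 5, 0)
  λ_7 → (1, 2, 1, 1, 0)
  λ_8 → (3, 0, 0, 4, 3)
  λ_9 → (4, 1, 1, 0, 2)
  λ_10 → (2, 3, 1, 2, 2)
  λ_11 → (1, 1, 2, 5, 0)
  λ_12 → (1, 1, 2, 5, 0)
  λ_13 → (4, 1, 1, 0, 2)

Partition of {1..13} into 5 W_11-dot-orbits:

[[1, 8], [2, 4, 7], [3, 5, 6, 11, 12], [9, 13], [10]]


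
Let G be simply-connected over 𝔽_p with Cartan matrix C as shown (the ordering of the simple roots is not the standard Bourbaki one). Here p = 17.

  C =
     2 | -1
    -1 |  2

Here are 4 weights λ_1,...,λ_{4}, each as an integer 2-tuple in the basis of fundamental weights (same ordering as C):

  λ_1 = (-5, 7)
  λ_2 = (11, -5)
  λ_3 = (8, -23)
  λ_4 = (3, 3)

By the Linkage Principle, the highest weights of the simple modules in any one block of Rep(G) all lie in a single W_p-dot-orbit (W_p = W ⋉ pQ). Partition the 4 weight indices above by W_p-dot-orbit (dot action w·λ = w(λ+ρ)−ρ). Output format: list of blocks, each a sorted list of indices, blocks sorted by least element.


A_2 Cartan matrix, 2 simple roots permuted; ρ=(1,1).

λ_j+ρ reflected into Ā_17 (⟨·,θ^∨⟩≤17); 2-tuples as given:

  λ_1 → (4, 4) · λ_2 → (8, 4) · λ_3 → (8, 4) · λ_4 → (4, 4)

Partition of {1..4} into 2 W_17-dot-orbits:

[[1, 4], [2, 3]]


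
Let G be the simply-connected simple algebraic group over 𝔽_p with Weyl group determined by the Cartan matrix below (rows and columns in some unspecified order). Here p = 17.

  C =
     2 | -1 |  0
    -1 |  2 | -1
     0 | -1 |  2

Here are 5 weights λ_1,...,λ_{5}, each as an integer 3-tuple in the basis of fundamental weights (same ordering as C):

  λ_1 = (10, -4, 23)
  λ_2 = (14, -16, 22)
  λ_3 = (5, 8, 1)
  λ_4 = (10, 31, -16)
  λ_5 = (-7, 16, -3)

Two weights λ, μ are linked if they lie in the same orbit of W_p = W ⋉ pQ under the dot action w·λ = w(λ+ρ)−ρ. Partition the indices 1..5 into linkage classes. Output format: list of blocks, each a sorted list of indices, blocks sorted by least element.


A_3 Cartan matrix, 3 simple roots permuted; ρ=(1,1,1).

Each λ_j+ρ reduced to Ā_17; 3-tuples below use C's row order:

  1: (3, 4, 2);  2: (6, 9, 2);  3: (6, 9, 2);  4: (6, 9, 2);  5: (6, 9, 2)

2 distinct reps among the 5 weights ⇒ 2 W_17-linkage classes:

[[1], [2, 3, 4, 5]]


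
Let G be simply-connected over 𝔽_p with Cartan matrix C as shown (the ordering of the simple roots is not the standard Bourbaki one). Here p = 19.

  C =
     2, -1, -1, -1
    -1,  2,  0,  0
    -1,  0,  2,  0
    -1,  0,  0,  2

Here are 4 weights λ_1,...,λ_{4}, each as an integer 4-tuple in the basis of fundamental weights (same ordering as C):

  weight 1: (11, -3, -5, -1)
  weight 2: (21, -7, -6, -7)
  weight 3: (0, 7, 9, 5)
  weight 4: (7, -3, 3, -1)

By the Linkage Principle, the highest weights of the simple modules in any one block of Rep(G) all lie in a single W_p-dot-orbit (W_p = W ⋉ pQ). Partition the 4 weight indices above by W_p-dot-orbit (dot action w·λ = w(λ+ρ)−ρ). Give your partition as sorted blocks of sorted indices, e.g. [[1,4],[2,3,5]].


D_4 Cartan matrix, 4 simple roots permuted; ρ=(1,1,1,1).

Each λ_j+ρ reduced to Ā_19; 4-tuples below use C's row order:

    [1] (6, 2, 4, 0)
    [2] (3, 3, 2, 3)
    [3] (6, 2, 4, 0)
    [4] (6, 2, 4, 0)

The 4 indices split into 2 linkage classes (same alcove rep ⇔ same W_19-dot-orbit):

[[1, 3, 4], [2]]


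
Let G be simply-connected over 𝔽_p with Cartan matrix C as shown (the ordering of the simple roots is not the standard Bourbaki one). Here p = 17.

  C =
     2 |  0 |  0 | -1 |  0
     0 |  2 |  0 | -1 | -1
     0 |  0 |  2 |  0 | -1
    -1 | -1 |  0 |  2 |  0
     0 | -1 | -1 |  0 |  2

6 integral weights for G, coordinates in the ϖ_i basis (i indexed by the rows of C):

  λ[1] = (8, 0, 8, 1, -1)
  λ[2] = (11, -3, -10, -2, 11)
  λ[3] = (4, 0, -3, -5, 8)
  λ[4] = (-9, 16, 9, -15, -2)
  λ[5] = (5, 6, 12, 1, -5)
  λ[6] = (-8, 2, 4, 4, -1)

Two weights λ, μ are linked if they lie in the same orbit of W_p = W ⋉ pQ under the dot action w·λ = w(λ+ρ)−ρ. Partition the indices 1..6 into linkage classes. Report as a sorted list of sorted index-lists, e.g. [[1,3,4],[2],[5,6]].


Root system A_5: the 5×5 matrix C matches after relabeling.

W_17-reps of the 6 weights in Ā_17 (same 5-coord order as C):

    λ_1 → (5, 1, 5, 2, 0)
    λ_2 → (5, 1, 5, 2, 0)
    λ_3 → (1, 3, 2, 1, 4)
    λ_4 → (5, 1, 5, 2, 0)
    λ_5 → (1, 3, 2, 1, 4)
    λ_6 → (5, 1, 5, 2, 0)

Grouping the 6 weights by Ā_17-representative: 2 linkage classes.

[[1, 2, 4, 6], [3, 5]]


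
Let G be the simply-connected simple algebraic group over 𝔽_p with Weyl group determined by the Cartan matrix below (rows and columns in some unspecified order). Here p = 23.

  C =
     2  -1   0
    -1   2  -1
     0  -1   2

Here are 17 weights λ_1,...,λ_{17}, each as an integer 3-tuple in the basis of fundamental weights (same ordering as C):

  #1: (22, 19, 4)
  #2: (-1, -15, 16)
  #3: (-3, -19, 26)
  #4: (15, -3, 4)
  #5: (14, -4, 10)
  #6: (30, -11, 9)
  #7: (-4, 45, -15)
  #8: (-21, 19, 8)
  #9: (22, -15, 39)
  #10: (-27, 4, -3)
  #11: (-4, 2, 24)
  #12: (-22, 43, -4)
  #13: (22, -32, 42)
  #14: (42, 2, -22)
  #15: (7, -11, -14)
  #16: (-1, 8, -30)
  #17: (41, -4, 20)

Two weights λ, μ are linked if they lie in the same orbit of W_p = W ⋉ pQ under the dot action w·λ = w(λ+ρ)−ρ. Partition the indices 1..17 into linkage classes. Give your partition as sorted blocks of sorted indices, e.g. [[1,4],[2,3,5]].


Root system A_3: the 3×3 matrix C matches after relabeling.

Alcove-folded reps (p=23, 17 weights, presented ϖ-order):

  1: (0, 2, 18)
  2: (14, 0, 3)
  3: (14, 2, 3)
  4: (14, 2, 3)
  5: (12, 3, 8)
  6: (13, 2, 8)
  7: (14, 0, 3)
  8: (14, 0, 3)
  9: (14, 0, 3)
  10: (0, 2, 18)
  11: (0, 2, 18)
  12: (0, 2, 18)
  13: (12, 3, 8)
  14: (0, 2, 18)
  15: (13, 2, 8)
  16: (14, 0, 3)
  17: (14, 2, 3)

Grouping the 17 weights by Ā_23-representative: 5 linkage classes.

[[1, 10, 11, 12, 14], [2, 7, 8, 9, 16], [3, 4, 17], [5, 13], [6, 15]]


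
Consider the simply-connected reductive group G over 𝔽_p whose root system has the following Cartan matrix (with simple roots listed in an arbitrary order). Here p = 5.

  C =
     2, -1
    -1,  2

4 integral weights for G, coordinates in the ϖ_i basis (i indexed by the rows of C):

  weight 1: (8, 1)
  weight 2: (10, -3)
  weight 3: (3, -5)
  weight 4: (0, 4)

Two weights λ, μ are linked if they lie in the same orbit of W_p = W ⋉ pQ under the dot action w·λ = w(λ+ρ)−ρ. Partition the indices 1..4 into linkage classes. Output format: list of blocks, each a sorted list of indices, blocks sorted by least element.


Root system A_2: the 2×2 matrix C matches after relabeling.

Folding the 4 weights λ_j+ρ into Ā_5 (reps in the given 2-coord order):

  λ_1 → (1, 3)
  λ_2 → (1, 3)
  λ_3 → (0, 4)
  λ_4 → (0, 4)

Partition of {1..4} into 2 W_5-dot-orbits:

[[1, 2], [3, 4]]


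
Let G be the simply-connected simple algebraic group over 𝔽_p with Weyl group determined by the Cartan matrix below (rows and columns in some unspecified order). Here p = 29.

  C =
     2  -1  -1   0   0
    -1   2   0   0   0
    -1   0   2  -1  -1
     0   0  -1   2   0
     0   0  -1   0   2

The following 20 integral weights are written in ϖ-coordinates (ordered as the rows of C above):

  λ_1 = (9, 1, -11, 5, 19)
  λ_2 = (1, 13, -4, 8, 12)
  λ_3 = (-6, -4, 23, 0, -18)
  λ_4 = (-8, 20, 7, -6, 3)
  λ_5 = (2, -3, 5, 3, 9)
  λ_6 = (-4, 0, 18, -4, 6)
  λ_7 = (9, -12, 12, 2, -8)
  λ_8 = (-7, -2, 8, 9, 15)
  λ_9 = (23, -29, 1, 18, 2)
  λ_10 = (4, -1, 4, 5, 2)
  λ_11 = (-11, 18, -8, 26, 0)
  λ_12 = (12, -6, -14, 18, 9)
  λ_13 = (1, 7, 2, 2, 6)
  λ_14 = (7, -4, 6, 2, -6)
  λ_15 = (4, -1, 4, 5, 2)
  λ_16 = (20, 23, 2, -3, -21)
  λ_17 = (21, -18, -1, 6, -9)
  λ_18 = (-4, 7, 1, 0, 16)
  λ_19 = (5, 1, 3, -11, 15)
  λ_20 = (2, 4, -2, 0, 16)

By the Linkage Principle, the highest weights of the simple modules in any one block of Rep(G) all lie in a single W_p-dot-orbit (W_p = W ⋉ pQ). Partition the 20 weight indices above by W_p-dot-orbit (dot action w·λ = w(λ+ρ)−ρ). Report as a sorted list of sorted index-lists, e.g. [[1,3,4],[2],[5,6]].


Type D_5, rank 5, |W|=1920; reorder rows/cols to standard.

λ_j+ρ reflected into Ā_29 (⟨·,θ^∨⟩≤29); 5-tuples as given:

  λ_1 → (0, 2, 6, 4, 10) · λ_2 → (2, 8, 3, 3, 7) · λ_3 → (2, 5, 1, 0, 16) · λ_4 → (3, 14, 4, 1, 0) · λ_5 → (0, 2, 6, 4, 10) · λ_6 → (2, 8, 3, 3, 7) · λ_7 → (2, 8, 3, 3, 7) · λ_8 → (0, 2, 6, 4, 10) · λ_9 → (2, 5, 1, 0, 16) · λ_10 → (5, 0, 5, 6, 3) · λ_11 → (0, 2, 6, 4, 10) · λ_12 → (5, 0, 5, 6, 3) · λ_13 → (2, 8, 3, 3, 7) · λ_14 → (5, 3, 2, 3, 5) · λ_15 → (5, 0, 5, 6, 3) · λ_16 → (2, 5, 1, 0, 16) · λ_17 → (3, 14, 4, 1, 0) · λ_18 → (2, 5, 1, 0, 16) · λ_19 → (0, 2, 6, 4, 10) · λ_20 → (2, 5, 1, 0, 16)

Linkage partition of the 20 weights (6 classes, p=29):

[[1, 5, 8, 11, 19], [2, 6, 7, 13], [3, 9, 16, 18, 20], [4, 17], [10, 12, 15], [14]]


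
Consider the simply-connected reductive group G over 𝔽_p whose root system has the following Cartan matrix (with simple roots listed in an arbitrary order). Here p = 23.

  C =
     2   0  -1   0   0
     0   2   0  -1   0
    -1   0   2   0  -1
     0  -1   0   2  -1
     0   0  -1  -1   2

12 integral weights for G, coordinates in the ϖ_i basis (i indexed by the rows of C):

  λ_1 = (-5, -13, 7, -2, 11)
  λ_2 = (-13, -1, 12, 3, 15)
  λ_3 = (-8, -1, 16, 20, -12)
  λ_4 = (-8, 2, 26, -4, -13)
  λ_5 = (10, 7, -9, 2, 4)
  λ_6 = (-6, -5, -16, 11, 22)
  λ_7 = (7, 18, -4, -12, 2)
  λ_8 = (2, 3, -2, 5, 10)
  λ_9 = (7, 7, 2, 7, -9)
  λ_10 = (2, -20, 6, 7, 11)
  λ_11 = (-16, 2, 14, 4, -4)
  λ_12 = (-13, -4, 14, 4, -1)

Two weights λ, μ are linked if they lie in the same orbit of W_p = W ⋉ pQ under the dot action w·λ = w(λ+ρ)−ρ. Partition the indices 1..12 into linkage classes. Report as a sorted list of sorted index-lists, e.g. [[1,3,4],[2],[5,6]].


C ↔ A_5 under row/col permutation; |W(A_5)| = 720.

Ā_23 reps of the 12 weights (A_5, coords as presented):

  λ_1 → (4, 1, 3, 11, 1) · λ_2 → (2, 4, 1, 6, 10) · λ_3 → (2, 4, 1, 6, 10) · λ_4 → (3, 8, 5, 0, 3) · λ_5 → (3, 8, 5, 0, 3) · λ_6 → (3, 8, 5, 0, 3) · λ_7 → (3, 8, 5, 0, 3) · λ_8 → (2, 4, 1, 6, 10) · λ_9 → (3, 8, 5, 0, 3) · λ_10 → (4, 1, 3, 11, 1) · λ_11 → (12, 3, 3, 2, 0) · λ_12 → (12, 3, 3, 2, 0)

These 12 weights hit 4 W_23-dot-orbits; sizes (2, 3, 5, 2):

[[1, 10], [2, 3, 8], [4, 5, 6, 7, 9], [11, 12]]
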